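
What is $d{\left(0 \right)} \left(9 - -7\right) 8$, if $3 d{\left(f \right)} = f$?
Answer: $0$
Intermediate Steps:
$d{\left(f \right)} = \frac{f}{3}$
$d{\left(0 \right)} \left(9 - -7\right) 8 = \frac{1}{3} \cdot 0 \left(9 - -7\right) 8 = 0 \left(9 + 7\right) 8 = 0 \cdot 16 \cdot 8 = 0 \cdot 8 = 0$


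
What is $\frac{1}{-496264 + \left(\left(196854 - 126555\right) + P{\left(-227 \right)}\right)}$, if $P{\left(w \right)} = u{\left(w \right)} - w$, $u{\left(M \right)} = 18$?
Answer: $- \frac{1}{425720} \approx -2.349 \cdot 10^{-6}$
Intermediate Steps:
$P{\left(w \right)} = 18 - w$
$\frac{1}{-496264 + \left(\left(196854 - 126555\right) + P{\left(-227 \right)}\right)} = \frac{1}{-496264 + \left(\left(196854 - 126555\right) + \left(18 - -227\right)\right)} = \frac{1}{-496264 + \left(70299 + \left(18 + 227\right)\right)} = \frac{1}{-496264 + \left(70299 + 245\right)} = \frac{1}{-496264 + 70544} = \frac{1}{-425720} = - \frac{1}{425720}$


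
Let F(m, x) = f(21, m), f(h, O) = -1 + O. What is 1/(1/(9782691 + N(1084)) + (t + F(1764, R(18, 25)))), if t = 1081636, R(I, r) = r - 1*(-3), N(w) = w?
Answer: 9783775/10599732051226 ≈ 9.2302e-7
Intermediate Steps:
R(I, r) = 3 + r (R(I, r) = r + 3 = 3 + r)
F(m, x) = -1 + m
1/(1/(9782691 + N(1084)) + (t + F(1764, R(18, 25)))) = 1/(1/(9782691 + 1084) + (1081636 + (-1 + 1764))) = 1/(1/9783775 + (1081636 + 1763)) = 1/(1/9783775 + 1083399) = 1/(10599732051226/9783775) = 9783775/10599732051226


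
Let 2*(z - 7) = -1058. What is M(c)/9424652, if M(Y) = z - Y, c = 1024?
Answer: -773/4712326 ≈ -0.00016404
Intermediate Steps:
z = -522 (z = 7 + (1/2)*(-1058) = 7 - 529 = -522)
M(Y) = -522 - Y
M(c)/9424652 = (-522 - 1*1024)/9424652 = (-522 - 1024)*(1/9424652) = -1546*1/9424652 = -773/4712326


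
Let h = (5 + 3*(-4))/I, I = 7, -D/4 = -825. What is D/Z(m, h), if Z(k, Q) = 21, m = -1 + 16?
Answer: 1100/7 ≈ 157.14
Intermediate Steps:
D = 3300 (D = -4*(-825) = 3300)
h = -1 (h = (5 + 3*(-4))/7 = (5 - 12)*(⅐) = -7*⅐ = -1)
m = 15
D/Z(m, h) = 3300/21 = 3300*(1/21) = 1100/7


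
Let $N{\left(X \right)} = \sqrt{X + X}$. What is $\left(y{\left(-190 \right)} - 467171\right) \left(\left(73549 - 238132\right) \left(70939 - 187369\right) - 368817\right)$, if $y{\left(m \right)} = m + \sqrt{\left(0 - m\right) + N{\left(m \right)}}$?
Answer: $-8955585443475153 + 19162029873 \sqrt{190 + 2 i \sqrt{95}} \approx -8.9553 \cdot 10^{15} + 1.3532 \cdot 10^{10} i$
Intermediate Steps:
$N{\left(X \right)} = \sqrt{2} \sqrt{X}$ ($N{\left(X \right)} = \sqrt{2 X} = \sqrt{2} \sqrt{X}$)
$y{\left(m \right)} = m + \sqrt{- m + \sqrt{2} \sqrt{m}}$ ($y{\left(m \right)} = m + \sqrt{\left(0 - m\right) + \sqrt{2} \sqrt{m}} = m + \sqrt{- m + \sqrt{2} \sqrt{m}}$)
$\left(y{\left(-190 \right)} - 467171\right) \left(\left(73549 - 238132\right) \left(70939 - 187369\right) - 368817\right) = \left(\left(-190 + \sqrt{\left(-1\right) \left(-190\right) + \sqrt{2} \sqrt{-190}}\right) - 467171\right) \left(\left(73549 - 238132\right) \left(70939 - 187369\right) - 368817\right) = \left(\left(-190 + \sqrt{190 + \sqrt{2} i \sqrt{190}}\right) - 467171\right) \left(\left(-164583\right) \left(-116430\right) - 368817\right) = \left(\left(-190 + \sqrt{190 + 2 i \sqrt{95}}\right) - 467171\right) \left(19162398690 - 368817\right) = \left(-467361 + \sqrt{190 + 2 i \sqrt{95}}\right) 19162029873 = -8955585443475153 + 19162029873 \sqrt{190 + 2 i \sqrt{95}}$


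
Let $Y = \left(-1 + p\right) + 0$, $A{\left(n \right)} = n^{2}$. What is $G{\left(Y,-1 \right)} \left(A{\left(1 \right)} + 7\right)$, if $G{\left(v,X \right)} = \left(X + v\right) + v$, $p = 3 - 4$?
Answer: $-40$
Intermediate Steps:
$p = -1$ ($p = 3 - 4 = -1$)
$Y = -2$ ($Y = \left(-1 - 1\right) + 0 = -2 + 0 = -2$)
$G{\left(v,X \right)} = X + 2 v$
$G{\left(Y,-1 \right)} \left(A{\left(1 \right)} + 7\right) = \left(-1 + 2 \left(-2\right)\right) \left(1^{2} + 7\right) = \left(-1 - 4\right) \left(1 + 7\right) = \left(-5\right) 8 = -40$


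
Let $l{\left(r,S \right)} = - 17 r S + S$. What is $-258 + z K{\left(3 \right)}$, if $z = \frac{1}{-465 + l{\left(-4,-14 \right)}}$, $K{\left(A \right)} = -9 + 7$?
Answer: $- \frac{369196}{1431} \approx -258.0$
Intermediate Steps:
$l{\left(r,S \right)} = S - 17 S r$ ($l{\left(r,S \right)} = - 17 S r + S = S - 17 S r$)
$K{\left(A \right)} = -2$
$z = - \frac{1}{1431}$ ($z = \frac{1}{-465 - 14 \left(1 - -68\right)} = \frac{1}{-465 - 14 \left(1 + 68\right)} = \frac{1}{-465 - 966} = \frac{1}{-1431} = - \frac{1}{1431} \approx -0.00069881$)
$-258 + z K{\left(3 \right)} = -258 - - \frac{2}{1431} = -258 + \frac{2}{1431} = - \frac{369196}{1431}$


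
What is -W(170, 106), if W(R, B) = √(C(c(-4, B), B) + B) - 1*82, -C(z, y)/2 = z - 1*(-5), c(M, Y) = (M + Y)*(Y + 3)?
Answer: 82 - 6*I*√615 ≈ 82.0 - 148.8*I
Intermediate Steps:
c(M, Y) = (3 + Y)*(M + Y) (c(M, Y) = (M + Y)*(3 + Y) = (3 + Y)*(M + Y))
C(z, y) = -10 - 2*z (C(z, y) = -2*(z - 1*(-5)) = -2*(z + 5) = -2*(5 + z) = -10 - 2*z)
W(R, B) = -82 + √(14 - 2*B² + 3*B) (W(R, B) = √((-10 - 2*(B² + 3*(-4) + 3*B - 4*B)) + B) - 1*82 = √((-10 - 2*(B² - 12 + 3*B - 4*B)) + B) - 82 = √((-10 - 2*(-12 + B² - B)) + B) - 82 = √((-10 + (24 - 2*B² + 2*B)) + B) - 82 = √((14 - 2*B² + 2*B) + B) - 82 = √(14 - 2*B² + 3*B) - 82 = -82 + √(14 - 2*B² + 3*B))
-W(170, 106) = -(-82 + √(14 - 2*106² + 3*106)) = -(-82 + √(14 - 2*11236 + 318)) = -(-82 + √(14 - 22472 + 318)) = -(-82 + √(-22140)) = -(-82 + 6*I*√615) = 82 - 6*I*√615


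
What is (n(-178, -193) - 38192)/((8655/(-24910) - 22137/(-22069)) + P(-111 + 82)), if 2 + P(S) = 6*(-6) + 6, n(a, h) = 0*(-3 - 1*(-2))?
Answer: 4199124773536/3446243161 ≈ 1218.5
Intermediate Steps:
n(a, h) = 0 (n(a, h) = 0*(-3 + 2) = 0*(-1) = 0)
P(S) = -32 (P(S) = -2 + (6*(-6) + 6) = -2 + (-36 + 6) = -2 - 30 = -32)
(n(-178, -193) - 38192)/((8655/(-24910) - 22137/(-22069)) + P(-111 + 82)) = (0 - 38192)/((8655/(-24910) - 22137/(-22069)) - 32) = -38192/((8655*(-1/24910) - 22137*(-1/22069)) - 32) = -38192/((-1731/4982 + 22137/22069) - 32) = -38192/(72085095/109947758 - 32) = -38192/(-3446243161/109947758) = -38192*(-109947758/3446243161) = 4199124773536/3446243161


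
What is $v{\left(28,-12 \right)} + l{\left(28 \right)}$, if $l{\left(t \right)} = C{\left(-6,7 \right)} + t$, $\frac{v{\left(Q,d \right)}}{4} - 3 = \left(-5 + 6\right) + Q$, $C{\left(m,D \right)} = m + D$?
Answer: $157$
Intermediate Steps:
$C{\left(m,D \right)} = D + m$
$v{\left(Q,d \right)} = 16 + 4 Q$ ($v{\left(Q,d \right)} = 12 + 4 \left(\left(-5 + 6\right) + Q\right) = 12 + 4 \left(1 + Q\right) = 12 + \left(4 + 4 Q\right) = 16 + 4 Q$)
$l{\left(t \right)} = 1 + t$ ($l{\left(t \right)} = \left(7 - 6\right) + t = 1 + t$)
$v{\left(28,-12 \right)} + l{\left(28 \right)} = \left(16 + 4 \cdot 28\right) + \left(1 + 28\right) = \left(16 + 112\right) + 29 = 128 + 29 = 157$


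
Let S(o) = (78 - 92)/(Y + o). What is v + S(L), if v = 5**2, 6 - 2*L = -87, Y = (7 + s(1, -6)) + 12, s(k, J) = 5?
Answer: 3497/141 ≈ 24.801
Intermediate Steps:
Y = 24 (Y = (7 + 5) + 12 = 12 + 12 = 24)
L = 93/2 (L = 3 - 1/2*(-87) = 3 + 87/2 = 93/2 ≈ 46.500)
v = 25
S(o) = -14/(24 + o) (S(o) = (78 - 92)/(24 + o) = -14/(24 + o))
v + S(L) = 25 - 14/(24 + 93/2) = 25 - 14/141/2 = 25 - 14*2/141 = 25 - 28/141 = 3497/141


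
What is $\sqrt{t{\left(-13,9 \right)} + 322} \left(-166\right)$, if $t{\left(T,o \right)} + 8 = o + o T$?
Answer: $- 166 \sqrt{206} \approx -2382.5$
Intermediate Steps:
$t{\left(T,o \right)} = -8 + o + T o$ ($t{\left(T,o \right)} = -8 + \left(o + o T\right) = -8 + \left(o + T o\right) = -8 + o + T o$)
$\sqrt{t{\left(-13,9 \right)} + 322} \left(-166\right) = \sqrt{\left(-8 + 9 - 117\right) + 322} \left(-166\right) = \sqrt{-116 + 322} \left(-166\right) = \sqrt{206} \left(-166\right) = - 166 \sqrt{206}$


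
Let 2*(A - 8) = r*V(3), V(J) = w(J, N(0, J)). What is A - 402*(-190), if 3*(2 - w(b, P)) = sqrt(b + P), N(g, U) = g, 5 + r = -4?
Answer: 76379 + 3*sqrt(3)/2 ≈ 76382.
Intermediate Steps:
r = -9 (r = -5 - 4 = -9)
w(b, P) = 2 - sqrt(P + b)/3 (w(b, P) = 2 - sqrt(b + P)/3 = 2 - sqrt(P + b)/3)
V(J) = 2 - sqrt(J)/3 (V(J) = 2 - sqrt(0 + J)/3 = 2 - sqrt(J)/3)
A = -1 + 3*sqrt(3)/2 (A = 8 + (-9*(2 - sqrt(3)/3))/2 = 8 + (-18 + 3*sqrt(3))/2 = 8 + (-9 + 3*sqrt(3)/2) = -1 + 3*sqrt(3)/2 ≈ 1.5981)
A - 402*(-190) = (-1 + 3*sqrt(3)/2) - 402*(-190) = (-1 + 3*sqrt(3)/2) + 76380 = 76379 + 3*sqrt(3)/2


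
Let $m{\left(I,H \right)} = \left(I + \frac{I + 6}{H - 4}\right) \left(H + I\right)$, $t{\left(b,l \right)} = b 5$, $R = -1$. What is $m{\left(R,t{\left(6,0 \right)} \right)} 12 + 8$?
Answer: $- \frac{3550}{13} \approx -273.08$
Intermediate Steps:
$t{\left(b,l \right)} = 5 b$
$m{\left(I,H \right)} = \left(H + I\right) \left(I + \frac{6 + I}{-4 + H}\right)$ ($m{\left(I,H \right)} = \left(I + \frac{6 + I}{-4 + H}\right) \left(H + I\right) = \left(H + I\right) \left(I + \frac{6 + I}{-4 + H}\right)$)
$m{\left(R,t{\left(6,0 \right)} \right)} 12 + 8 = \frac{- 3 \left(-1\right)^{2} + 6 \cdot 5 \cdot 6 + 6 \left(-1\right) + 5 \cdot 6 \left(-1\right)^{2} - \left(5 \cdot 6\right)^{2} - 3 \cdot 5 \cdot 6 \left(-1\right)}{-4 + 5 \cdot 6} \cdot 12 + 8 = \frac{\left(-3\right) 1 + 6 \cdot 30 - 6 + 30 \cdot 1 - 30^{2} - 90 \left(-1\right)}{-4 + 30} \cdot 12 + 8 = \frac{-3 + 180 - 6 + 30 - 900 + 90}{26} \cdot 12 + 8 = \frac{1}{26} \left(-609\right) 12 + 8 = \left(- \frac{609}{26}\right) 12 + 8 = - \frac{3654}{13} + 8 = - \frac{3550}{13}$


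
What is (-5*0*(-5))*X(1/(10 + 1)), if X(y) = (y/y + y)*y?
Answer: 0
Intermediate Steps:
X(y) = y*(1 + y) (X(y) = (1 + y)*y = y*(1 + y))
(-5*0*(-5))*X(1/(10 + 1)) = (-5*0*(-5))*((1 + 1/(10 + 1))/(10 + 1)) = (0*(-5))*((1 + 1/11)/11) = 0*((1 + 1/11)/11) = 0*((1/11)*(12/11)) = 0*(12/121) = 0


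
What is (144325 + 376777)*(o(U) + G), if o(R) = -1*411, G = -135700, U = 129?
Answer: -70927714322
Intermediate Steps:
o(R) = -411
(144325 + 376777)*(o(U) + G) = (144325 + 376777)*(-411 - 135700) = 521102*(-136111) = -70927714322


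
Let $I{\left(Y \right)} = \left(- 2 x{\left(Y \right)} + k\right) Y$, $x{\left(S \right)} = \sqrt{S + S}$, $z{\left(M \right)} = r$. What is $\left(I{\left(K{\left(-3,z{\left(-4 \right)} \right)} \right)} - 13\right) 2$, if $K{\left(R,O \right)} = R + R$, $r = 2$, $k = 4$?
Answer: $-74 + 48 i \sqrt{3} \approx -74.0 + 83.138 i$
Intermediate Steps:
$z{\left(M \right)} = 2$
$K{\left(R,O \right)} = 2 R$
$x{\left(S \right)} = \sqrt{2} \sqrt{S}$ ($x{\left(S \right)} = \sqrt{2 S} = \sqrt{2} \sqrt{S}$)
$I{\left(Y \right)} = Y \left(4 - 2 \sqrt{2} \sqrt{Y}\right)$ ($I{\left(Y \right)} = \left(- 2 \sqrt{2} \sqrt{Y} + 4\right) Y = \left(4 - 2 \sqrt{2} \sqrt{Y}\right) Y = Y \left(4 - 2 \sqrt{2} \sqrt{Y}\right)$)
$\left(I{\left(K{\left(-3,z{\left(-4 \right)} \right)} \right)} - 13\right) 2 = \left(\left(4 \cdot 2 \left(-3\right) - 2 \sqrt{2} \left(2 \left(-3\right)\right)^{\frac{3}{2}}\right) - 13\right) 2 = \left(\left(4 \left(-6\right) - 2 \sqrt{2} \left(-6\right)^{\frac{3}{2}}\right) - 13\right) 2 = \left(\left(-24 - 2 \sqrt{2} \left(- 6 i \sqrt{6}\right)\right) - 13\right) 2 = \left(\left(-24 + 24 i \sqrt{3}\right) - 13\right) 2 = \left(-37 + 24 i \sqrt{3}\right) 2 = -74 + 48 i \sqrt{3}$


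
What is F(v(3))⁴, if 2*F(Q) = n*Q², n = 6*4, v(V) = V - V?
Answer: 0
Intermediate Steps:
v(V) = 0
n = 24
F(Q) = 12*Q² (F(Q) = (24*Q²)/2 = 12*Q²)
F(v(3))⁴ = (12*0²)⁴ = (12*0)⁴ = 0⁴ = 0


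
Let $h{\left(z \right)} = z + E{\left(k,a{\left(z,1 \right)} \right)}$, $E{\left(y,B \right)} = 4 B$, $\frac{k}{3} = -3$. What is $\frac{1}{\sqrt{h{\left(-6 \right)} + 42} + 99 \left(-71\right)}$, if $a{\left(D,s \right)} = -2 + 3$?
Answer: $- \frac{7029}{49406801} - \frac{2 \sqrt{10}}{49406801} \approx -0.0001424$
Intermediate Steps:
$a{\left(D,s \right)} = 1$
$k = -9$ ($k = 3 \left(-3\right) = -9$)
$h{\left(z \right)} = 4 + z$ ($h{\left(z \right)} = z + 4 \cdot 1 = z + 4 = 4 + z$)
$\frac{1}{\sqrt{h{\left(-6 \right)} + 42} + 99 \left(-71\right)} = \frac{1}{\sqrt{\left(4 - 6\right) + 42} + 99 \left(-71\right)} = \frac{1}{\sqrt{-2 + 42} - 7029} = \frac{1}{\sqrt{40} - 7029} = \frac{1}{2 \sqrt{10} - 7029} = \frac{1}{-7029 + 2 \sqrt{10}}$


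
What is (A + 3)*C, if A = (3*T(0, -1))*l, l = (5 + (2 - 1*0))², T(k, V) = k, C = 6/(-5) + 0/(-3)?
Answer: -18/5 ≈ -3.6000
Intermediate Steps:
C = -6/5 (C = 6*(-⅕) + 0*(-⅓) = -6/5 + 0 = -6/5 ≈ -1.2000)
l = 49 (l = (5 + (2 + 0))² = (5 + 2)² = 7² = 49)
A = 0 (A = (3*0)*49 = 0*49 = 0)
(A + 3)*C = (0 + 3)*(-6/5) = 3*(-6/5) = -18/5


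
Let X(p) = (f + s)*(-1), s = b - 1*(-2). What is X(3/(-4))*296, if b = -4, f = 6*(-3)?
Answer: 5920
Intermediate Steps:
f = -18
s = -2 (s = -4 - 1*(-2) = -4 + 2 = -2)
X(p) = 20 (X(p) = (-18 - 2)*(-1) = -20*(-1) = 20)
X(3/(-4))*296 = 20*296 = 5920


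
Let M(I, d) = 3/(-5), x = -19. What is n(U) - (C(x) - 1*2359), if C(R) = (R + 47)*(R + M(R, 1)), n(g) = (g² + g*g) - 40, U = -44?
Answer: 33699/5 ≈ 6739.8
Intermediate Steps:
M(I, d) = -⅗ (M(I, d) = 3*(-⅕) = -⅗)
n(g) = -40 + 2*g² (n(g) = (g² + g²) - 40 = 2*g² - 40 = -40 + 2*g²)
C(R) = (47 + R)*(-⅗ + R) (C(R) = (R + 47)*(R - ⅗) = (47 + R)*(-⅗ + R))
n(U) - (C(x) - 1*2359) = (-40 + 2*(-44)²) - ((-141/5 + (-19)² + (232/5)*(-19)) - 1*2359) = (-40 + 2*1936) - ((-141/5 + 361 - 4408/5) - 2359) = (-40 + 3872) - (-2744/5 - 2359) = 3832 - 1*(-14539/5) = 3832 + 14539/5 = 33699/5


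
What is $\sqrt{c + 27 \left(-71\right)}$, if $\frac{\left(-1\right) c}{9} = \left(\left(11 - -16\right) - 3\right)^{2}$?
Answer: $3 i \sqrt{789} \approx 84.267 i$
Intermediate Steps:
$c = -5184$ ($c = - 9 \left(\left(11 - -16\right) - 3\right)^{2} = - 9 \left(\left(11 + 16\right) - 3\right)^{2} = - 9 \left(27 - 3\right)^{2} = - 9 \cdot 24^{2} = \left(-9\right) 576 = -5184$)
$\sqrt{c + 27 \left(-71\right)} = \sqrt{-5184 + 27 \left(-71\right)} = \sqrt{-5184 - 1917} = \sqrt{-7101} = 3 i \sqrt{789}$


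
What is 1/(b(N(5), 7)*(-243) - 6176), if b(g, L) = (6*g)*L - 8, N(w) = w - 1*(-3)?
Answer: -1/85880 ≈ -1.1644e-5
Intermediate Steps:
N(w) = 3 + w (N(w) = w + 3 = 3 + w)
b(g, L) = -8 + 6*L*g (b(g, L) = 6*L*g - 8 = -8 + 6*L*g)
1/(b(N(5), 7)*(-243) - 6176) = 1/((-8 + 6*7*(3 + 5))*(-243) - 6176) = 1/((-8 + 6*7*8)*(-243) - 6176) = 1/((-8 + 336)*(-243) - 6176) = 1/(328*(-243) - 6176) = 1/(-79704 - 6176) = 1/(-85880) = -1/85880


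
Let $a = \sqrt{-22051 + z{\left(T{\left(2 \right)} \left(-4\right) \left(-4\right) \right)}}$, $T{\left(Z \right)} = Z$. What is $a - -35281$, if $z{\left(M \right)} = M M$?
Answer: $35281 + i \sqrt{21027} \approx 35281.0 + 145.01 i$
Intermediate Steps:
$z{\left(M \right)} = M^{2}$
$a = i \sqrt{21027}$ ($a = \sqrt{-22051 + \left(2 \left(-4\right) \left(-4\right)\right)^{2}} = \sqrt{-22051 + \left(\left(-8\right) \left(-4\right)\right)^{2}} = \sqrt{-22051 + 32^{2}} = \sqrt{-22051 + 1024} = \sqrt{-21027} = i \sqrt{21027} \approx 145.01 i$)
$a - -35281 = i \sqrt{21027} - -35281 = i \sqrt{21027} + 35281 = 35281 + i \sqrt{21027}$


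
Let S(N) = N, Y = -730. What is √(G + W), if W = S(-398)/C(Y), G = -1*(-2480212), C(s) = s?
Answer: √330426316335/365 ≈ 1574.9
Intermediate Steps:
G = 2480212
W = 199/365 (W = -398/(-730) = -398*(-1/730) = 199/365 ≈ 0.54521)
√(G + W) = √(2480212 + 199/365) = √(905277579/365) = √330426316335/365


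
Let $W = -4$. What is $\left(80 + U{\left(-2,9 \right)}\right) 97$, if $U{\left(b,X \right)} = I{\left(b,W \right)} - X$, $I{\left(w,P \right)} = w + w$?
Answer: $6499$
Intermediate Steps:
$I{\left(w,P \right)} = 2 w$
$U{\left(b,X \right)} = - X + 2 b$ ($U{\left(b,X \right)} = 2 b - X = - X + 2 b$)
$\left(80 + U{\left(-2,9 \right)}\right) 97 = \left(80 + \left(\left(-1\right) 9 + 2 \left(-2\right)\right)\right) 97 = \left(80 - 13\right) 97 = 67 \cdot 97 = 6499$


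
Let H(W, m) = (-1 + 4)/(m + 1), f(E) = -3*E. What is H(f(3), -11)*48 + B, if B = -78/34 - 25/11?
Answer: -17734/935 ≈ -18.967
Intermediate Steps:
H(W, m) = 3/(1 + m)
B = -854/187 (B = -78*1/34 - 25*1/11 = -39/17 - 25/11 = -854/187 ≈ -4.5668)
H(f(3), -11)*48 + B = (3/(1 - 11))*48 - 854/187 = (3/(-10))*48 - 854/187 = (3*(-⅒))*48 - 854/187 = -3/10*48 - 854/187 = -72/5 - 854/187 = -17734/935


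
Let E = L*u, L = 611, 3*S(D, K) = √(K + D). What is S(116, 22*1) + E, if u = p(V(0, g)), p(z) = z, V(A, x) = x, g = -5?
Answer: -3055 + √138/3 ≈ -3051.1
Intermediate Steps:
S(D, K) = √(D + K)/3 (S(D, K) = √(K + D)/3 = √(D + K)/3)
u = -5
E = -3055 (E = 611*(-5) = -3055)
S(116, 22*1) + E = √(116 + 22*1)/3 - 3055 = √(116 + 22)/3 - 3055 = √138/3 - 3055 = -3055 + √138/3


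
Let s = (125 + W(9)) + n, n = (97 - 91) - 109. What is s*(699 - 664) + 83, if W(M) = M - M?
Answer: 853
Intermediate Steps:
W(M) = 0
n = -103 (n = 6 - 109 = -103)
s = 22 (s = (125 + 0) - 103 = 125 - 103 = 22)
s*(699 - 664) + 83 = 22*(699 - 664) + 83 = 22*35 + 83 = 770 + 83 = 853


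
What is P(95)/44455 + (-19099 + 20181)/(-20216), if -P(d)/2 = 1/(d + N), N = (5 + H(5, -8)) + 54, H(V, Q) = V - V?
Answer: -37793307/706123220 ≈ -0.053522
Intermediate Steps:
H(V, Q) = 0
N = 59 (N = (5 + 0) + 54 = 5 + 54 = 59)
P(d) = -2/(59 + d) (P(d) = -2/(d + 59) = -2/(59 + d))
P(95)/44455 + (-19099 + 20181)/(-20216) = -2/(59 + 95)/44455 + (-19099 + 20181)/(-20216) = -2/154*(1/44455) + 1082*(-1/20216) = -2*1/154*(1/44455) - 541/10108 = -1/77*1/44455 - 541/10108 = -1/3423035 - 541/10108 = -37793307/706123220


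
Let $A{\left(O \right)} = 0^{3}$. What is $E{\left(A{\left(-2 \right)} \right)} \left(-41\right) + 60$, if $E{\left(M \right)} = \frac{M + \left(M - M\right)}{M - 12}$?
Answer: $60$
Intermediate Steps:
$A{\left(O \right)} = 0$
$E{\left(M \right)} = \frac{M}{-12 + M}$ ($E{\left(M \right)} = \frac{M + 0}{-12 + M} = \frac{M}{-12 + M}$)
$E{\left(A{\left(-2 \right)} \right)} \left(-41\right) + 60 = \frac{0}{-12 + 0} \left(-41\right) + 60 = \frac{0}{-12} \left(-41\right) + 60 = 0 \left(- \frac{1}{12}\right) \left(-41\right) + 60 = 0 \left(-41\right) + 60 = 0 + 60 = 60$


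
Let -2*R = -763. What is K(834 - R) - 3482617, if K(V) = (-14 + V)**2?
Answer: -13161339/4 ≈ -3.2903e+6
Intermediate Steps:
R = 763/2 (R = -1/2*(-763) = 763/2 ≈ 381.50)
K(834 - R) - 3482617 = (-14 + (834 - 1*763/2))**2 - 3482617 = (-14 + (834 - 763/2))**2 - 3482617 = (-14 + 905/2)**2 - 3482617 = (877/2)**2 - 3482617 = 769129/4 - 3482617 = -13161339/4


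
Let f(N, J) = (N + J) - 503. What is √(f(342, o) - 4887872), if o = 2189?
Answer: 46*I*√2309 ≈ 2210.4*I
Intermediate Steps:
f(N, J) = -503 + J + N (f(N, J) = (J + N) - 503 = -503 + J + N)
√(f(342, o) - 4887872) = √((-503 + 2189 + 342) - 4887872) = √(2028 - 4887872) = √(-4885844) = 46*I*√2309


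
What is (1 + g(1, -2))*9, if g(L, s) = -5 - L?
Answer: -45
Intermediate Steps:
(1 + g(1, -2))*9 = (1 + (-5 - 1*1))*9 = (1 + (-5 - 1))*9 = (1 - 6)*9 = -5*9 = -45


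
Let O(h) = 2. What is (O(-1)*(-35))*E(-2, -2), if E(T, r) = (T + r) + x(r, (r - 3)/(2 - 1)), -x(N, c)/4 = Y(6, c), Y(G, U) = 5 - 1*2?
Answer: 1120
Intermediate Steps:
Y(G, U) = 3 (Y(G, U) = 5 - 2 = 3)
x(N, c) = -12 (x(N, c) = -4*3 = -12)
E(T, r) = -12 + T + r (E(T, r) = (T + r) - 12 = -12 + T + r)
(O(-1)*(-35))*E(-2, -2) = (2*(-35))*(-12 - 2 - 2) = -70*(-16) = 1120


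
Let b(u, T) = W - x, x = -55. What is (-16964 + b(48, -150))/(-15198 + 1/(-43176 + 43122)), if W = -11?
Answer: 913680/820693 ≈ 1.1133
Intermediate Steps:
b(u, T) = 44 (b(u, T) = -11 - 1*(-55) = -11 + 55 = 44)
(-16964 + b(48, -150))/(-15198 + 1/(-43176 + 43122)) = (-16964 + 44)/(-15198 + 1/(-43176 + 43122)) = -16920/(-15198 + 1/(-54)) = -16920/(-15198 - 1/54) = -16920/(-820693/54) = -16920*(-54/820693) = 913680/820693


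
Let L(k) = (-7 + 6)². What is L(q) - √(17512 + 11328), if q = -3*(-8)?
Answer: 1 - 2*√7210 ≈ -168.82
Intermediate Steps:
q = 24
L(k) = 1 (L(k) = (-1)² = 1)
L(q) - √(17512 + 11328) = 1 - √(17512 + 11328) = 1 - √28840 = 1 - 2*√7210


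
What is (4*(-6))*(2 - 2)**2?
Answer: 0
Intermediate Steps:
(4*(-6))*(2 - 2)**2 = -24*0**2 = -24*0 = 0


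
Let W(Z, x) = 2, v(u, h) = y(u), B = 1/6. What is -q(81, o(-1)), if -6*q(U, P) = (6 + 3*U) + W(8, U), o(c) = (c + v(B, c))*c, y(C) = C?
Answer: 251/6 ≈ 41.833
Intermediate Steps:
B = ⅙ ≈ 0.16667
v(u, h) = u
o(c) = c*(⅙ + c) (o(c) = (c + ⅙)*c = (⅙ + c)*c = c*(⅙ + c))
q(U, P) = -4/3 - U/2 (q(U, P) = -((6 + 3*U) + 2)/6 = -(8 + 3*U)/6 = -4/3 - U/2)
-q(81, o(-1)) = -(-4/3 - ½*81) = -(-4/3 - 81/2) = -1*(-251/6) = 251/6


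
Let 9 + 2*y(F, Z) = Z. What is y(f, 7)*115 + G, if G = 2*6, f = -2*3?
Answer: -103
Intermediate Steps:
f = -6
y(F, Z) = -9/2 + Z/2
G = 12
y(f, 7)*115 + G = (-9/2 + (1/2)*7)*115 + 12 = (-9/2 + 7/2)*115 + 12 = -1*115 + 12 = -115 + 12 = -103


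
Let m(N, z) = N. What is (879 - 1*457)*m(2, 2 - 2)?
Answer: 844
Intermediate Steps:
(879 - 1*457)*m(2, 2 - 2) = (879 - 1*457)*2 = (879 - 457)*2 = 422*2 = 844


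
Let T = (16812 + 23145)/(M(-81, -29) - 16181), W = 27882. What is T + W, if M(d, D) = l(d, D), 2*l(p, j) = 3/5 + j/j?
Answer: 751827299/26967 ≈ 27880.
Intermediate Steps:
l(p, j) = ⅘ (l(p, j) = (3/5 + j/j)/2 = (3*(⅕) + 1)/2 = (⅗ + 1)/2 = (½)*(8/5) = ⅘)
M(d, D) = ⅘
T = -66595/26967 (T = (16812 + 23145)/(⅘ - 16181) = 39957/(-80901/5) = 39957*(-5/80901) = -66595/26967 ≈ -2.4695)
T + W = -66595/26967 + 27882 = 751827299/26967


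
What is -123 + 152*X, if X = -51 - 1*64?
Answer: -17603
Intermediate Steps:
X = -115 (X = -51 - 64 = -115)
-123 + 152*X = -123 + 152*(-115) = -123 - 17480 = -17603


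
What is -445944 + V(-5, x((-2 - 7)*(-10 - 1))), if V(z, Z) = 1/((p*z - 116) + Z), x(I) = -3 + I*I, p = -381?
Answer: -5167153127/11587 ≈ -4.4594e+5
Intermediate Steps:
x(I) = -3 + I²
V(z, Z) = 1/(-116 + Z - 381*z) (V(z, Z) = 1/((-381*z - 116) + Z) = 1/((-116 - 381*z) + Z) = 1/(-116 + Z - 381*z))
-445944 + V(-5, x((-2 - 7)*(-10 - 1))) = -445944 - 1/(116 - (-3 + ((-2 - 7)*(-10 - 1))²) + 381*(-5)) = -445944 - 1/(116 - (-3 + (-9*(-11))²) - 1905) = -445944 - 1/(116 - (-3 + 99²) - 1905) = -445944 - 1/(116 - (-3 + 9801) - 1905) = -445944 - 1/(116 - 1*9798 - 1905) = -445944 - 1/(116 - 9798 - 1905) = -445944 - 1/(-11587) = -445944 - 1*(-1/11587) = -445944 + 1/11587 = -5167153127/11587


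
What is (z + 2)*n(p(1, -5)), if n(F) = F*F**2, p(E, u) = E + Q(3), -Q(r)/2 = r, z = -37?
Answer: 4375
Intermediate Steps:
Q(r) = -2*r
p(E, u) = -6 + E (p(E, u) = E - 2*3 = E - 6 = -6 + E)
n(F) = F**3
(z + 2)*n(p(1, -5)) = (-37 + 2)*(-6 + 1)**3 = -35*(-5)**3 = -35*(-125) = 4375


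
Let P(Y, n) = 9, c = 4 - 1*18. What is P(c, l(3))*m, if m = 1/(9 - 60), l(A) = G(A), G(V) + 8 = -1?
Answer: -3/17 ≈ -0.17647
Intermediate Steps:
G(V) = -9 (G(V) = -8 - 1 = -9)
l(A) = -9
c = -14 (c = 4 - 18 = -14)
m = -1/51 (m = 1/(-51) = -1/51 ≈ -0.019608)
P(c, l(3))*m = 9*(-1/51) = -3/17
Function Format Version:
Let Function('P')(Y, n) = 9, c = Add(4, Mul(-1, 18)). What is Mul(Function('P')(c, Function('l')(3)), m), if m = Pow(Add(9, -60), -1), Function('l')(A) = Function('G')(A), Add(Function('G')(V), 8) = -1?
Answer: Rational(-3, 17) ≈ -0.17647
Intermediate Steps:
Function('G')(V) = -9 (Function('G')(V) = Add(-8, -1) = -9)
Function('l')(A) = -9
c = -14 (c = Add(4, -18) = -14)
m = Rational(-1, 51) (m = Pow(-51, -1) = Rational(-1, 51) ≈ -0.019608)
Mul(Function('P')(c, Function('l')(3)), m) = Mul(9, Rational(-1, 51)) = Rational(-3, 17)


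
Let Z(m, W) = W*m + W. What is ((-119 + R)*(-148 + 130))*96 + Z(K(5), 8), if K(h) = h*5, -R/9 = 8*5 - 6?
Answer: 734608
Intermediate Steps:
R = -306 (R = -9*(8*5 - 6) = -9*(40 - 6) = -9*34 = -306)
K(h) = 5*h
Z(m, W) = W + W*m
((-119 + R)*(-148 + 130))*96 + Z(K(5), 8) = ((-119 - 306)*(-148 + 130))*96 + 8*(1 + 5*5) = -425*(-18)*96 + 8*(1 + 25) = 7650*96 + 8*26 = 734400 + 208 = 734608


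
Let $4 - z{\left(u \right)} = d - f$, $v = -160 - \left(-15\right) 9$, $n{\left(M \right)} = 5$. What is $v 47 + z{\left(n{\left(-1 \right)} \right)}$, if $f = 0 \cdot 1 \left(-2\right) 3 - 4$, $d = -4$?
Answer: $-1171$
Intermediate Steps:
$f = -4$ ($f = 0 \left(\left(-2\right) 3\right) - 4 = 0 \left(-6\right) - 4 = 0 - 4 = -4$)
$v = -25$ ($v = -160 - -135 = -160 + 135 = -25$)
$z{\left(u \right)} = 4$ ($z{\left(u \right)} = 4 - \left(-4 - -4\right) = 4 - \left(-4 + 4\right) = 4 - 0 = 4 + 0 = 4$)
$v 47 + z{\left(n{\left(-1 \right)} \right)} = \left(-25\right) 47 + 4 = -1175 + 4 = -1171$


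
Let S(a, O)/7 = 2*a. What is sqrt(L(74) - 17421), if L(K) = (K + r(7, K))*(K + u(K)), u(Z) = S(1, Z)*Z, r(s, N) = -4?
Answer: sqrt(60279) ≈ 245.52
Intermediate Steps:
S(a, O) = 14*a (S(a, O) = 7*(2*a) = 14*a)
u(Z) = 14*Z (u(Z) = (14*1)*Z = 14*Z)
L(K) = 15*K*(-4 + K) (L(K) = (K - 4)*(K + 14*K) = (-4 + K)*(15*K) = 15*K*(-4 + K))
sqrt(L(74) - 17421) = sqrt(15*74*(-4 + 74) - 17421) = sqrt(15*74*70 - 17421) = sqrt(77700 - 17421) = sqrt(60279)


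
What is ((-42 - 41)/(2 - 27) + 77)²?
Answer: 4032064/625 ≈ 6451.3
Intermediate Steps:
((-42 - 41)/(2 - 27) + 77)² = (-83/(-25) + 77)² = (-83*(-1/25) + 77)² = (83/25 + 77)² = (2008/25)² = 4032064/625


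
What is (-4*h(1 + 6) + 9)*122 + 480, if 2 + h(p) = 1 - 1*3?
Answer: 3530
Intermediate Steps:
h(p) = -4 (h(p) = -2 + (1 - 1*3) = -2 + (1 - 3) = -2 - 2 = -4)
(-4*h(1 + 6) + 9)*122 + 480 = (-4*(-4) + 9)*122 + 480 = (16 + 9)*122 + 480 = 25*122 + 480 = 3050 + 480 = 3530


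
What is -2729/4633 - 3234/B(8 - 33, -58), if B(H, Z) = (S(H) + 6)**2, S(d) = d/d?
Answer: -308507/4633 ≈ -66.589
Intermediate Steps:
S(d) = 1
B(H, Z) = 49 (B(H, Z) = (1 + 6)**2 = 7**2 = 49)
-2729/4633 - 3234/B(8 - 33, -58) = -2729/4633 - 3234/49 = -2729*1/4633 - 3234*1/49 = -2729/4633 - 66 = -308507/4633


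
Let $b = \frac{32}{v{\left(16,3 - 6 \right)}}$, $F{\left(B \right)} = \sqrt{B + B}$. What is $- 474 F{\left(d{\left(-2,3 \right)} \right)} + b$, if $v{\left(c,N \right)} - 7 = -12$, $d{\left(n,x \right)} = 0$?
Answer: $- \frac{32}{5} \approx -6.4$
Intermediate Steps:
$v{\left(c,N \right)} = -5$ ($v{\left(c,N \right)} = 7 - 12 = -5$)
$F{\left(B \right)} = \sqrt{2} \sqrt{B}$ ($F{\left(B \right)} = \sqrt{2 B} = \sqrt{2} \sqrt{B}$)
$b = - \frac{32}{5}$ ($b = \frac{32}{-5} = 32 \left(- \frac{1}{5}\right) = - \frac{32}{5} \approx -6.4$)
$- 474 F{\left(d{\left(-2,3 \right)} \right)} + b = - 474 \sqrt{2} \sqrt{0} - \frac{32}{5} = - 474 \sqrt{2} \cdot 0 - \frac{32}{5} = \left(-474\right) 0 - \frac{32}{5} = 0 - \frac{32}{5} = - \frac{32}{5}$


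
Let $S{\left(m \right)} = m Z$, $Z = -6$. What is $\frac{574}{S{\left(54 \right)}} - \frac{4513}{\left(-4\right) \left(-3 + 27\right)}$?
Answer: $\frac{117259}{2592} \approx 45.239$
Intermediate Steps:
$S{\left(m \right)} = - 6 m$ ($S{\left(m \right)} = m \left(-6\right) = - 6 m$)
$\frac{574}{S{\left(54 \right)}} - \frac{4513}{\left(-4\right) \left(-3 + 27\right)} = \frac{574}{\left(-6\right) 54} - \frac{4513}{\left(-4\right) \left(-3 + 27\right)} = \frac{574}{-324} - \frac{4513}{\left(-4\right) 24} = 574 \left(- \frac{1}{324}\right) - \frac{4513}{-96} = - \frac{287}{162} - - \frac{4513}{96} = - \frac{287}{162} + \frac{4513}{96} = \frac{117259}{2592}$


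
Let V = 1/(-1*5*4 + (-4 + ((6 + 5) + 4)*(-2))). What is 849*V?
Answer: -283/18 ≈ -15.722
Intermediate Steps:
V = -1/54 (V = 1/(-5*4 + (-4 + (11 + 4)*(-2))) = 1/(-20 + (-4 + 15*(-2))) = 1/(-20 + (-4 - 30)) = 1/(-20 - 34) = 1/(-54) = -1/54 ≈ -0.018519)
849*V = 849*(-1/54) = -283/18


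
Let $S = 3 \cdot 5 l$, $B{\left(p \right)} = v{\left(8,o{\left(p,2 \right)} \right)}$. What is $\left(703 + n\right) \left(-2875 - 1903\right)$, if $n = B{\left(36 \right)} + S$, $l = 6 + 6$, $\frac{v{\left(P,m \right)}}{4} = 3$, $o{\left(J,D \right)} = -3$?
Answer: $-4276310$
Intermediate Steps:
$v{\left(P,m \right)} = 12$ ($v{\left(P,m \right)} = 4 \cdot 3 = 12$)
$l = 12$
$B{\left(p \right)} = 12$
$S = 180$ ($S = 3 \cdot 5 \cdot 12 = 15 \cdot 12 = 180$)
$n = 192$ ($n = 12 + 180 = 192$)
$\left(703 + n\right) \left(-2875 - 1903\right) = \left(703 + 192\right) \left(-2875 - 1903\right) = 895 \left(-4778\right) = -4276310$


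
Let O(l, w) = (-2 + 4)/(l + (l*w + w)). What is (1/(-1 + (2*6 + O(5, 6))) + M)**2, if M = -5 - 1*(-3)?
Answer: 748225/205209 ≈ 3.6462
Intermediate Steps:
O(l, w) = 2/(l + w + l*w) (O(l, w) = 2/(l + (w + l*w)) = 2/(l + w + l*w))
M = -2 (M = -5 + 3 = -2)
(1/(-1 + (2*6 + O(5, 6))) + M)**2 = (1/(-1 + (2*6 + 2/(5 + 6 + 5*6))) - 2)**2 = (1/(-1 + (12 + 2/(5 + 6 + 30))) - 2)**2 = (1/(-1 + (12 + 2/41)) - 2)**2 = (1/(-1 + 494/41) - 2)**2 = (1/(453/41) - 2)**2 = (41/453 - 2)**2 = (-865/453)**2 = 748225/205209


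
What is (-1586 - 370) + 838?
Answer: -1118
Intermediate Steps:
(-1586 - 370) + 838 = -1956 + 838 = -1118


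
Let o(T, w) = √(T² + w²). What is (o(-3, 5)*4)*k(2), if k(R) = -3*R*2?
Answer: -48*√34 ≈ -279.89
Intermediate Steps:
k(R) = -6*R
(o(-3, 5)*4)*k(2) = (√((-3)² + 5²)*4)*(-6*2) = (√(9 + 25)*4)*(-12) = (√34*4)*(-12) = (4*√34)*(-12) = -48*√34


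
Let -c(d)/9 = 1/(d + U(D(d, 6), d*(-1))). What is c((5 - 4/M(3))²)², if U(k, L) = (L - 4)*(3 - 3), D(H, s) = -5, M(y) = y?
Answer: 6561/14641 ≈ 0.44812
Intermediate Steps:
U(k, L) = 0 (U(k, L) = (-4 + L)*0 = 0)
c(d) = -9/d (c(d) = -9/(d + 0) = -9/d)
c((5 - 4/M(3))²)² = (-9/(5 - 4/3)²)² = (-9/((11/3)²))² = (-9/121/9)² = (-9*9/121)² = (-81/121)² = 6561/14641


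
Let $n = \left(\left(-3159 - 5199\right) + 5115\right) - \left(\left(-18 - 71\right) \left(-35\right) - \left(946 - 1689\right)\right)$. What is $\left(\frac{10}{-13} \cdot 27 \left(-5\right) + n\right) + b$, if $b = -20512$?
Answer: $- \frac{357619}{13} \approx -27509.0$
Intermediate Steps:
$n = -7101$ ($n = \left(-8358 + 5115\right) - \left(\left(-18 - 71\right) \left(-35\right) - \left(946 - 1689\right)\right) = -3243 - \left(\left(-89\right) \left(-35\right) - -743\right) = -3243 - \left(3115 + 743\right) = -3243 - 3858 = -7101$)
$\left(\frac{10}{-13} \cdot 27 \left(-5\right) + n\right) + b = \left(\frac{10}{-13} \cdot 27 \left(-5\right) - 7101\right) - 20512 = \left(10 \left(- \frac{1}{13}\right) 27 \left(-5\right) - 7101\right) - 20512 = \left(\left(- \frac{10}{13}\right) 27 \left(-5\right) - 7101\right) - 20512 = \left(\left(- \frac{270}{13}\right) \left(-5\right) - 7101\right) - 20512 = \left(\frac{1350}{13} - 7101\right) - 20512 = - \frac{90963}{13} - 20512 = - \frac{357619}{13}$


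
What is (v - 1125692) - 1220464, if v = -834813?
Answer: -3180969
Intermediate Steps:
(v - 1125692) - 1220464 = (-834813 - 1125692) - 1220464 = -1960505 - 1220464 = -3180969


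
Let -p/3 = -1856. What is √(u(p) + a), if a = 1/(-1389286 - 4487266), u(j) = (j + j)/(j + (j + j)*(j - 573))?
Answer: √172367265184020654/29356315516 ≈ 0.014142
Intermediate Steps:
p = 5568 (p = -3*(-1856) = 5568)
u(j) = 2*j/(j + 2*j*(-573 + j)) (u(j) = (2*j)/(j + (2*j)*(-573 + j)) = (2*j)/(j + 2*j*(-573 + j)) = 2*j/(j + 2*j*(-573 + j)))
a = -1/5876552 (a = 1/(-5876552) = -1/5876552 ≈ -1.7017e-7)
√(u(p) + a) = √(2/(-1145 + 2*5568) - 1/5876552) = √(2/(-1145 + 11136) - 1/5876552) = √(2/9991 - 1/5876552) = √(11743113/58712631032) = √172367265184020654/29356315516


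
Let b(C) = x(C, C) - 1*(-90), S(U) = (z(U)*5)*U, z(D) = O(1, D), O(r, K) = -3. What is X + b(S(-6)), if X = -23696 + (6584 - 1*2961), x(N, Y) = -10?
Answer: -19993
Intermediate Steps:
X = -20073 (X = -23696 + (6584 - 2961) = -23696 + 3623 = -20073)
z(D) = -3
S(U) = -15*U (S(U) = (-3*5)*U = -15*U)
b(C) = 80 (b(C) = -10 - 1*(-90) = -10 + 90 = 80)
X + b(S(-6)) = -20073 + 80 = -19993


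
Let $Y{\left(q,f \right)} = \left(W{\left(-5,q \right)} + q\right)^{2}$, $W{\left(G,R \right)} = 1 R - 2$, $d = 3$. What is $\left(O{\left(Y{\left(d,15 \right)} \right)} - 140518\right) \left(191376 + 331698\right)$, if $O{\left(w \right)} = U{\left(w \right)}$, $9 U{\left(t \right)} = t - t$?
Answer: $-73501312332$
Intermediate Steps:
$U{\left(t \right)} = 0$ ($U{\left(t \right)} = \frac{t - t}{9} = \frac{1}{9} \cdot 0 = 0$)
$W{\left(G,R \right)} = -2 + R$ ($W{\left(G,R \right)} = R - 2 = -2 + R$)
$Y{\left(q,f \right)} = \left(-2 + 2 q\right)^{2}$ ($Y{\left(q,f \right)} = \left(\left(-2 + q\right) + q\right)^{2} = \left(-2 + 2 q\right)^{2}$)
$O{\left(w \right)} = 0$
$\left(O{\left(Y{\left(d,15 \right)} \right)} - 140518\right) \left(191376 + 331698\right) = \left(0 - 140518\right) \left(191376 + 331698\right) = \left(-140518\right) 523074 = -73501312332$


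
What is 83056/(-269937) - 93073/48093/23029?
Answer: -30670814194811/99654774522363 ≈ -0.30777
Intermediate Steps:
83056/(-269937) - 93073/48093/23029 = 83056*(-1/269937) - 93073*1/48093*(1/23029) = -83056/269937 - 93073/48093*1/23029 = -83056/269937 - 93073/1107533697 = -30670814194811/99654774522363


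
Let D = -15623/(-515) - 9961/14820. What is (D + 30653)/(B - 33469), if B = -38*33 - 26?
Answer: -46835858969/53042958540 ≈ -0.88298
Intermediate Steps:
D = 45280589/1526460 (D = -15623*(-1/515) - 9961*1/14820 = 15623/515 - 9961/14820 = 45280589/1526460 ≈ 29.664)
B = -1280 (B = -1254 - 26 = -1280)
(D + 30653)/(B - 33469) = (45280589/1526460 + 30653)/(-1280 - 33469) = (46835858969/1526460)/(-34749) = (46835858969/1526460)*(-1/34749) = -46835858969/53042958540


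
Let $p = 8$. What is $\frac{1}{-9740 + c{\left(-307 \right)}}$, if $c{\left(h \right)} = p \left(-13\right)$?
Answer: $- \frac{1}{9844} \approx -0.00010158$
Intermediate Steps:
$c{\left(h \right)} = -104$ ($c{\left(h \right)} = 8 \left(-13\right) = -104$)
$\frac{1}{-9740 + c{\left(-307 \right)}} = \frac{1}{-9740 - 104} = \frac{1}{-9844} = - \frac{1}{9844}$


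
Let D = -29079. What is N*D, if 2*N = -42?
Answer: 610659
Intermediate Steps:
N = -21 (N = (1/2)*(-42) = -21)
N*D = -21*(-29079) = 610659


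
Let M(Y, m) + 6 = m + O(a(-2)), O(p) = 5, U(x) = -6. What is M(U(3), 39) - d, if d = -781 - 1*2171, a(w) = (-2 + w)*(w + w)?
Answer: 2990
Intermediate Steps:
a(w) = 2*w*(-2 + w) (a(w) = (-2 + w)*(2*w) = 2*w*(-2 + w))
M(Y, m) = -1 + m (M(Y, m) = -6 + (m + 5) = -6 + (5 + m) = -1 + m)
d = -2952 (d = -781 - 2171 = -2952)
M(U(3), 39) - d = (-1 + 39) - 1*(-2952) = 38 + 2952 = 2990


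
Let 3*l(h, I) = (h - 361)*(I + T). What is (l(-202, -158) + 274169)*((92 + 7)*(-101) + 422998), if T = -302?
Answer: 446653049513/3 ≈ 1.4888e+11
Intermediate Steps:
l(h, I) = (-361 + h)*(-302 + I)/3 (l(h, I) = ((h - 361)*(I - 302))/3 = ((-361 + h)*(-302 + I))/3 = (-361 + h)*(-302 + I)/3)
(l(-202, -158) + 274169)*((92 + 7)*(-101) + 422998) = ((109022/3 - 361/3*(-158) - 302/3*(-202) + (⅓)*(-158)*(-202)) + 274169)*((92 + 7)*(-101) + 422998) = ((109022/3 + 57038/3 + 61004/3 + 31916/3) + 274169)*(99*(-101) + 422998) = (258980/3 + 274169)*(-9999 + 422998) = (1081487/3)*412999 = 446653049513/3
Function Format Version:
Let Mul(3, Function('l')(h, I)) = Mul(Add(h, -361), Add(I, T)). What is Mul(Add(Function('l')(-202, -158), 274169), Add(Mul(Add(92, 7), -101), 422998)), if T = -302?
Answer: Rational(446653049513, 3) ≈ 1.4888e+11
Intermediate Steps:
Function('l')(h, I) = Mul(Rational(1, 3), Add(-361, h), Add(-302, I)) (Function('l')(h, I) = Mul(Rational(1, 3), Mul(Add(h, -361), Add(I, -302))) = Mul(Rational(1, 3), Mul(Add(-361, h), Add(-302, I))) = Mul(Rational(1, 3), Add(-361, h), Add(-302, I)))
Mul(Add(Function('l')(-202, -158), 274169), Add(Mul(Add(92, 7), -101), 422998)) = Mul(Add(Add(Rational(109022, 3), Mul(Rational(-361, 3), -158), Mul(Rational(-302, 3), -202), Mul(Rational(1, 3), -158, -202)), 274169), Add(Mul(Add(92, 7), -101), 422998)) = Mul(Add(Add(Rational(109022, 3), Rational(57038, 3), Rational(61004, 3), Rational(31916, 3)), 274169), Add(Mul(99, -101), 422998)) = Mul(Add(Rational(258980, 3), 274169), Add(-9999, 422998)) = Mul(Rational(1081487, 3), 412999) = Rational(446653049513, 3)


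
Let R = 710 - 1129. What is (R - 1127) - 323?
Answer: -1869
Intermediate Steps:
R = -419
(R - 1127) - 323 = (-419 - 1127) - 323 = -1546 - 323 = -1869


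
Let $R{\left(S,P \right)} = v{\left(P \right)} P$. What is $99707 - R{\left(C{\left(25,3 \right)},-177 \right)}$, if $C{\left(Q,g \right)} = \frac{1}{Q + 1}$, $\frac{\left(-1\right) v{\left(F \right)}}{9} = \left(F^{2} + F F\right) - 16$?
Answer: $-99688999$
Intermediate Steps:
$v{\left(F \right)} = 144 - 18 F^{2}$ ($v{\left(F \right)} = - 9 \left(\left(F^{2} + F F\right) - 16\right) = - 9 \left(\left(F^{2} + F^{2}\right) - 16\right) = - 9 \left(2 F^{2} - 16\right) = - 9 \left(-16 + 2 F^{2}\right) = 144 - 18 F^{2}$)
$C{\left(Q,g \right)} = \frac{1}{1 + Q}$
$R{\left(S,P \right)} = P \left(144 - 18 P^{2}\right)$ ($R{\left(S,P \right)} = \left(144 - 18 P^{2}\right) P = P \left(144 - 18 P^{2}\right)$)
$99707 - R{\left(C{\left(25,3 \right)},-177 \right)} = 99707 - 18 \left(-177\right) \left(8 - \left(-177\right)^{2}\right) = 99707 - 18 \left(-177\right) \left(8 - 31329\right) = 99707 - 18 \left(-177\right) \left(-31321\right) = 99707 - 99788706 = -99688999$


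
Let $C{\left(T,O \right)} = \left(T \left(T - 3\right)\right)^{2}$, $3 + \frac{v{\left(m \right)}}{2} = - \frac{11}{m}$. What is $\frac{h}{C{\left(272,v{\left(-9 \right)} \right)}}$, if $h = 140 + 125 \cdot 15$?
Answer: $\frac{2015}{5353556224} \approx 3.7639 \cdot 10^{-7}$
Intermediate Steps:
$v{\left(m \right)} = -6 - \frac{22}{m}$ ($v{\left(m \right)} = -6 + 2 \left(- \frac{11}{m}\right) = -6 - \frac{22}{m}$)
$C{\left(T,O \right)} = T^{2} \left(-3 + T\right)^{2}$ ($C{\left(T,O \right)} = \left(T \left(-3 + T\right)\right)^{2} = T^{2} \left(-3 + T\right)^{2}$)
$h = 2015$ ($h = 140 + 1875 = 2015$)
$\frac{h}{C{\left(272,v{\left(-9 \right)} \right)}} = \frac{2015}{272^{2} \left(-3 + 272\right)^{2}} = \frac{2015}{73984 \cdot 269^{2}} = \frac{2015}{73984 \cdot 72361} = \frac{2015}{5353556224}$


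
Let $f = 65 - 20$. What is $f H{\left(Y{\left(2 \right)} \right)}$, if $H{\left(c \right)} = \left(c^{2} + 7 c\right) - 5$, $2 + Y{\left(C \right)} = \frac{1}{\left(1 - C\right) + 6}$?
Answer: $- \frac{3231}{5} \approx -646.2$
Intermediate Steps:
$f = 45$
$Y{\left(C \right)} = -2 + \frac{1}{7 - C}$ ($Y{\left(C \right)} = -2 + \frac{1}{\left(1 - C\right) + 6} = -2 + \frac{1}{7 - C}$)
$H{\left(c \right)} = -5 + c^{2} + 7 c$
$f H{\left(Y{\left(2 \right)} \right)} = 45 \left(-5 + \left(\frac{13 - 4}{-7 + 2}\right)^{2} + 7 \frac{13 - 4}{-7 + 2}\right) = 45 \left(-5 + \left(\frac{13 - 4}{-5}\right)^{2} + 7 \frac{13 - 4}{-5}\right) = 45 \left(-5 + \left(\left(- \frac{1}{5}\right) 9\right)^{2} + 7 \left(\left(- \frac{1}{5}\right) 9\right)\right) = 45 \left(-5 + \left(- \frac{9}{5}\right)^{2} + 7 \left(- \frac{9}{5}\right)\right) = 45 \left(-5 + \frac{81}{25} - \frac{63}{5}\right) = 45 \left(- \frac{359}{25}\right) = - \frac{3231}{5}$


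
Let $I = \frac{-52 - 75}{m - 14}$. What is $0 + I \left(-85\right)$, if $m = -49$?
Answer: $- \frac{10795}{63} \approx -171.35$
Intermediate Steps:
$I = \frac{127}{63}$ ($I = \frac{-52 - 75}{-49 - 14} = - \frac{127}{-63} = \left(-127\right) \left(- \frac{1}{63}\right) = \frac{127}{63} \approx 2.0159$)
$0 + I \left(-85\right) = 0 + \frac{127}{63} \left(-85\right) = 0 - \frac{10795}{63} = - \frac{10795}{63}$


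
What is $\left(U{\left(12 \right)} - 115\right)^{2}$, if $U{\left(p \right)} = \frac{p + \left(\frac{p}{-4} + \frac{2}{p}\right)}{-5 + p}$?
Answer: $\frac{22800625}{1764} \approx 12926.0$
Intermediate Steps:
$U{\left(p \right)} = \frac{\frac{2}{p} + \frac{3 p}{4}}{-5 + p}$ ($U{\left(p \right)} = \frac{p + \left(p \left(- \frac{1}{4}\right) + \frac{2}{p}\right)}{-5 + p} = \frac{p - \left(- \frac{2}{p} + \frac{p}{4}\right)}{-5 + p} = \frac{\frac{2}{p} + \frac{3 p}{4}}{-5 + p}$)
$\left(U{\left(12 \right)} - 115\right)^{2} = \left(\frac{8 + 3 \cdot 12^{2}}{4 \cdot 12 \left(-5 + 12\right)} - 115\right)^{2} = \left(\frac{1}{4} \cdot \frac{1}{12} \cdot \frac{1}{7} \left(8 + 3 \cdot 144\right) - 115\right)^{2} = \left(\frac{1}{4} \cdot \frac{1}{12} \cdot \frac{1}{7} \left(8 + 432\right) - 115\right)^{2} = \left(\frac{1}{4} \cdot \frac{1}{12} \cdot \frac{1}{7} \cdot 440 - 115\right)^{2} = \left(\frac{55}{42} - 115\right)^{2} = \left(- \frac{4775}{42}\right)^{2} = \frac{22800625}{1764}$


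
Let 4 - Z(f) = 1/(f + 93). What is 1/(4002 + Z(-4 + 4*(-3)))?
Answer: 77/308461 ≈ 0.00024963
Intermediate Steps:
Z(f) = 4 - 1/(93 + f) (Z(f) = 4 - 1/(f + 93) = 4 - 1/(93 + f))
1/(4002 + Z(-4 + 4*(-3))) = 1/(4002 + (371 + 4*(-4 + 4*(-3)))/(93 + (-4 + 4*(-3)))) = 1/(4002 + (371 + 4*(-4 - 12))/(93 + (-4 - 12))) = 1/(4002 + (371 + 4*(-16))/(93 - 16)) = 1/(4002 + (371 - 64)/77) = 1/(4002 + (1/77)*307) = 1/(4002 + 307/77) = 1/(308461/77) = 77/308461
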